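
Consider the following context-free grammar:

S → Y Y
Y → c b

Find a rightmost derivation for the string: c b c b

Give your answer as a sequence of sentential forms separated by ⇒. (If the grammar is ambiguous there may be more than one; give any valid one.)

S ⇒ Y Y ⇒ Y c b ⇒ c b c b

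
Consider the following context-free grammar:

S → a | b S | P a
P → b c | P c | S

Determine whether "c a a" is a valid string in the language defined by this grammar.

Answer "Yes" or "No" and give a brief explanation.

No - no valid derivation exists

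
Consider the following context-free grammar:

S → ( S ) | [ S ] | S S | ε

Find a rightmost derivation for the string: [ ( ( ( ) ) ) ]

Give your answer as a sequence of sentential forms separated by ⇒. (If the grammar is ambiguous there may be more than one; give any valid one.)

S ⇒ [ S ] ⇒ [ ( S ) ] ⇒ [ ( ( S ) ) ] ⇒ [ ( ( ( S ) ) ) ] ⇒ [ ( ( ( ) ) ) ]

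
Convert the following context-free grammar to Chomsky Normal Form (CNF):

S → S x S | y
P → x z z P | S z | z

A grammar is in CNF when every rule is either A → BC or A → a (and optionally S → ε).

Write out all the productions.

TX → x; S → y; TZ → z; P → z; S → S X0; X0 → TX S; P → TX X1; X1 → TZ X2; X2 → TZ P; P → S TZ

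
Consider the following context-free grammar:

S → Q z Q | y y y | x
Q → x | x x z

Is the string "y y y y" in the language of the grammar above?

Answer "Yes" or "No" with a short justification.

No - no valid derivation exists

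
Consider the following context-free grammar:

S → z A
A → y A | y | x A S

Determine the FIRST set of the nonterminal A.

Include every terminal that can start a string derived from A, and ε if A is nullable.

We compute FIRST(A) using the standard algorithm.
FIRST(A) = {x, y}
FIRST(S) = {z}
Therefore, FIRST(A) = {x, y}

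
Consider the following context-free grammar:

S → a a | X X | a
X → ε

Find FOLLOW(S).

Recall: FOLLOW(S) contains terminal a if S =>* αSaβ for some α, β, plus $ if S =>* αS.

We compute FOLLOW(S) using the standard algorithm.
FOLLOW(S) starts with {$}.
FIRST(S) = {a, ε}
FIRST(X) = {ε}
FOLLOW(S) = {$}
FOLLOW(X) = {$}
Therefore, FOLLOW(S) = {$}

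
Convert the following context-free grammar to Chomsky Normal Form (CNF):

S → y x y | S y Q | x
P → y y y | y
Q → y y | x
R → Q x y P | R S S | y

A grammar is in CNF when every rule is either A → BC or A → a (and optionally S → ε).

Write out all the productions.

TY → y; TX → x; S → x; P → y; Q → x; R → y; S → TY X0; X0 → TX TY; S → S X1; X1 → TY Q; P → TY X2; X2 → TY TY; Q → TY TY; R → Q X3; X3 → TX X4; X4 → TY P; R → R X5; X5 → S S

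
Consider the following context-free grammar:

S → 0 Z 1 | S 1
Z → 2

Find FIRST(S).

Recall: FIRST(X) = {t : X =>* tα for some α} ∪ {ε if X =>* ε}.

We compute FIRST(S) using the standard algorithm.
FIRST(S) = {0}
FIRST(Z) = {2}
Therefore, FIRST(S) = {0}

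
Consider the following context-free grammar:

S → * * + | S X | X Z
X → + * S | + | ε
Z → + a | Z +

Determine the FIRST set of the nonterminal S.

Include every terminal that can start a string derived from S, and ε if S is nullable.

We compute FIRST(S) using the standard algorithm.
FIRST(S) = {*, +}
FIRST(X) = {+, ε}
FIRST(Z) = {+}
Therefore, FIRST(S) = {*, +}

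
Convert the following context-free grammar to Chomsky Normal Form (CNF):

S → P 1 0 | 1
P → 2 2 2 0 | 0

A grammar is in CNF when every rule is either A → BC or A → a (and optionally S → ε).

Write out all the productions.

T1 → 1; T0 → 0; S → 1; T2 → 2; P → 0; S → P X0; X0 → T1 T0; P → T2 X1; X1 → T2 X2; X2 → T2 T0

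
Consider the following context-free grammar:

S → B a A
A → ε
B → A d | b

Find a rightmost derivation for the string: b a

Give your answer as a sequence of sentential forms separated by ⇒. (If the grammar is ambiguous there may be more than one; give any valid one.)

S ⇒ B a A ⇒ B a ⇒ b a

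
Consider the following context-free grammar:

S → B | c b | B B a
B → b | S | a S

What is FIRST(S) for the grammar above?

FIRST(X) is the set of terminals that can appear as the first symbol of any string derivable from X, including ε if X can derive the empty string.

We compute FIRST(S) using the standard algorithm.
FIRST(B) = {a, b, c}
FIRST(S) = {a, b, c}
Therefore, FIRST(S) = {a, b, c}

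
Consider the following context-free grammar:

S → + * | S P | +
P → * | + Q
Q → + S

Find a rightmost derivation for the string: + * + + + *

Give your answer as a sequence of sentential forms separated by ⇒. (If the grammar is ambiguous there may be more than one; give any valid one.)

S ⇒ S P ⇒ S + Q ⇒ S + + S ⇒ S + + + * ⇒ + * + + + *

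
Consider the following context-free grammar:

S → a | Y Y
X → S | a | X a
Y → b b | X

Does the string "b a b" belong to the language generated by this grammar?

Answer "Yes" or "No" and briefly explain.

No - no valid derivation exists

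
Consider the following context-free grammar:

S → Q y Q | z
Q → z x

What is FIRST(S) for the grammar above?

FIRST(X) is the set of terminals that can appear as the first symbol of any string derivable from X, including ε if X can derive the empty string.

We compute FIRST(S) using the standard algorithm.
FIRST(Q) = {z}
FIRST(S) = {z}
Therefore, FIRST(S) = {z}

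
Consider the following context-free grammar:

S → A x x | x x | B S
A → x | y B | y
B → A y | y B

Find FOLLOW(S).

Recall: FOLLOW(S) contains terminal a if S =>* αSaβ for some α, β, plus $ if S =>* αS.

We compute FOLLOW(S) using the standard algorithm.
FOLLOW(S) starts with {$}.
FIRST(A) = {x, y}
FIRST(B) = {x, y}
FIRST(S) = {x, y}
FOLLOW(A) = {x, y}
FOLLOW(B) = {x, y}
FOLLOW(S) = {$}
Therefore, FOLLOW(S) = {$}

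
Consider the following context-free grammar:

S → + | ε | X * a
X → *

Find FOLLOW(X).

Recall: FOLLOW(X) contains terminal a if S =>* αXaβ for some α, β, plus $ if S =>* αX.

We compute FOLLOW(X) using the standard algorithm.
FOLLOW(S) starts with {$}.
FIRST(S) = {*, +, ε}
FIRST(X) = {*}
FOLLOW(S) = {$}
FOLLOW(X) = {*}
Therefore, FOLLOW(X) = {*}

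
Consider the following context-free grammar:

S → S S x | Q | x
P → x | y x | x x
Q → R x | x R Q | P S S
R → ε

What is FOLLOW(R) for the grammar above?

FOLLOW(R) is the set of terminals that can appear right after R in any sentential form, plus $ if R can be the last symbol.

We compute FOLLOW(R) using the standard algorithm.
FOLLOW(S) starts with {$}.
FIRST(P) = {x, y}
FIRST(Q) = {x, y}
FIRST(R) = {ε}
FIRST(S) = {x, y}
FOLLOW(P) = {x, y}
FOLLOW(Q) = {$, x, y}
FOLLOW(R) = {x, y}
FOLLOW(S) = {$, x, y}
Therefore, FOLLOW(R) = {x, y}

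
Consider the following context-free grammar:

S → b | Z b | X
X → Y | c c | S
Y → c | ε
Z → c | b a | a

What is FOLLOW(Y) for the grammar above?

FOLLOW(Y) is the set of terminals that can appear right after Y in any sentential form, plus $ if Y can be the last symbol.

We compute FOLLOW(Y) using the standard algorithm.
FOLLOW(S) starts with {$}.
FIRST(S) = {a, b, c, ε}
FIRST(X) = {a, b, c, ε}
FIRST(Y) = {c, ε}
FIRST(Z) = {a, b, c}
FOLLOW(S) = {$}
FOLLOW(X) = {$}
FOLLOW(Y) = {$}
FOLLOW(Z) = {b}
Therefore, FOLLOW(Y) = {$}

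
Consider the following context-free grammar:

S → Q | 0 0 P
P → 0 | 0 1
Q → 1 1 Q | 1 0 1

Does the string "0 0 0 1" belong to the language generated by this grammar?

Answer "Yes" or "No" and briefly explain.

Yes - a valid derivation exists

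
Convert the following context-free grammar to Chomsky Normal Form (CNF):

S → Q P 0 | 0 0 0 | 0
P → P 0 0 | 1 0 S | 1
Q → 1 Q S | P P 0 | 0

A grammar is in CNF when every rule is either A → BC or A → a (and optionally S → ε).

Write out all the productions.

T0 → 0; S → 0; T1 → 1; P → 1; Q → 0; S → Q X0; X0 → P T0; S → T0 X1; X1 → T0 T0; P → P X2; X2 → T0 T0; P → T1 X3; X3 → T0 S; Q → T1 X4; X4 → Q S; Q → P X5; X5 → P T0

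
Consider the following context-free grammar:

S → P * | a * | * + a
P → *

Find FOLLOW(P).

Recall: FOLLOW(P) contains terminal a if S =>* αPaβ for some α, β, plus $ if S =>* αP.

We compute FOLLOW(P) using the standard algorithm.
FOLLOW(S) starts with {$}.
FIRST(P) = {*}
FIRST(S) = {*, a}
FOLLOW(P) = {*}
FOLLOW(S) = {$}
Therefore, FOLLOW(P) = {*}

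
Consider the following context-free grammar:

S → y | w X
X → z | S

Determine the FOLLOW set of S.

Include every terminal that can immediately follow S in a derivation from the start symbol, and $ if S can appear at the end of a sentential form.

We compute FOLLOW(S) using the standard algorithm.
FOLLOW(S) starts with {$}.
FIRST(S) = {w, y}
FIRST(X) = {w, y, z}
FOLLOW(S) = {$}
FOLLOW(X) = {$}
Therefore, FOLLOW(S) = {$}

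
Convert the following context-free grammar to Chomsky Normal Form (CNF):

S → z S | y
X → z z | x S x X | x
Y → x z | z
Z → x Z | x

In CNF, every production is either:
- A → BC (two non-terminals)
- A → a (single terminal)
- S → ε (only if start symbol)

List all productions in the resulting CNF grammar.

TZ → z; S → y; TX → x; X → x; Y → z; Z → x; S → TZ S; X → TZ TZ; X → TX X0; X0 → S X1; X1 → TX X; Y → TX TZ; Z → TX Z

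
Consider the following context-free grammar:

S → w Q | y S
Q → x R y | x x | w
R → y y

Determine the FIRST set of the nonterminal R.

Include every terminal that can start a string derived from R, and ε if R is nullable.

We compute FIRST(R) using the standard algorithm.
FIRST(Q) = {w, x}
FIRST(R) = {y}
FIRST(S) = {w, y}
Therefore, FIRST(R) = {y}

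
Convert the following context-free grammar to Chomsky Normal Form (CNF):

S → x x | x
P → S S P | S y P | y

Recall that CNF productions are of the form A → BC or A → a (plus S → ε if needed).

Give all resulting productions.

TX → x; S → x; TY → y; P → y; S → TX TX; P → S X0; X0 → S P; P → S X1; X1 → TY P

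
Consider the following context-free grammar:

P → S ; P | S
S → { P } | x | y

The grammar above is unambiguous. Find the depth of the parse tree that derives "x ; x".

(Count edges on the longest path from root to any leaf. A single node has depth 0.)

3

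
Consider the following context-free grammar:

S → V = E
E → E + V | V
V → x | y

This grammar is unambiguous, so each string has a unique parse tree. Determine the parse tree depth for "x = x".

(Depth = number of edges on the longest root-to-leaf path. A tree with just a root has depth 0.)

3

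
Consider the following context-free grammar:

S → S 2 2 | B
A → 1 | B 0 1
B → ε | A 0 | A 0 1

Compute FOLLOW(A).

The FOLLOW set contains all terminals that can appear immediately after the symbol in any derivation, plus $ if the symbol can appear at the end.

We compute FOLLOW(A) using the standard algorithm.
FOLLOW(S) starts with {$}.
FIRST(A) = {0, 1}
FIRST(B) = {0, 1, ε}
FIRST(S) = {0, 1, 2, ε}
FOLLOW(A) = {0}
FOLLOW(B) = {$, 0, 2}
FOLLOW(S) = {$, 2}
Therefore, FOLLOW(A) = {0}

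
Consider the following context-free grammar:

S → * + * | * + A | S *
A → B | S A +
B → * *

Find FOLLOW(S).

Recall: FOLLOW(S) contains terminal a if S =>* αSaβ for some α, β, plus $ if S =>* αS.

We compute FOLLOW(S) using the standard algorithm.
FOLLOW(S) starts with {$}.
FIRST(A) = {*}
FIRST(B) = {*}
FIRST(S) = {*}
FOLLOW(A) = {$, *, +}
FOLLOW(B) = {$, *, +}
FOLLOW(S) = {$, *}
Therefore, FOLLOW(S) = {$, *}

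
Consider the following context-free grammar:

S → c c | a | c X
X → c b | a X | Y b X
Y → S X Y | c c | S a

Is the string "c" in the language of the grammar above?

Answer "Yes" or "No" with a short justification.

No - no valid derivation exists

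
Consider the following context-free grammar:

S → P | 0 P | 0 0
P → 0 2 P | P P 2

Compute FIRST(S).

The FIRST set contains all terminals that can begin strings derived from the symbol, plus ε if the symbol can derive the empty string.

We compute FIRST(S) using the standard algorithm.
FIRST(P) = {0}
FIRST(S) = {0}
Therefore, FIRST(S) = {0}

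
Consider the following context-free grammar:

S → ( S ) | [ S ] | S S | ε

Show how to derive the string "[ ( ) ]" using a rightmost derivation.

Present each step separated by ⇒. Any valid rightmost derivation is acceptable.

S ⇒ [ S ] ⇒ [ ( S ) ] ⇒ [ ( ) ]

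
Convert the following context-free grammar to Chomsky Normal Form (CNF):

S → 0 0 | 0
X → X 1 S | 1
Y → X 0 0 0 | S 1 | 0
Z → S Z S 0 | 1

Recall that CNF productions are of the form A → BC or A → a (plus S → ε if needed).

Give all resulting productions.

T0 → 0; S → 0; T1 → 1; X → 1; Y → 0; Z → 1; S → T0 T0; X → X X0; X0 → T1 S; Y → X X1; X1 → T0 X2; X2 → T0 T0; Y → S T1; Z → S X3; X3 → Z X4; X4 → S T0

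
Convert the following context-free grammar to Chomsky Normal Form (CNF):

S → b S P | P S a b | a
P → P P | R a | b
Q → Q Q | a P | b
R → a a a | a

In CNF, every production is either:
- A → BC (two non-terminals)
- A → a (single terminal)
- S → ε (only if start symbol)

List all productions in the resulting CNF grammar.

TB → b; TA → a; S → a; P → b; Q → b; R → a; S → TB X0; X0 → S P; S → P X1; X1 → S X2; X2 → TA TB; P → P P; P → R TA; Q → Q Q; Q → TA P; R → TA X3; X3 → TA TA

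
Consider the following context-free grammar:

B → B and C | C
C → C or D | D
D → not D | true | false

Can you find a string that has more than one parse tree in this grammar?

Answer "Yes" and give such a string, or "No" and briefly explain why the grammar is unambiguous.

No - the grammar is unambiguous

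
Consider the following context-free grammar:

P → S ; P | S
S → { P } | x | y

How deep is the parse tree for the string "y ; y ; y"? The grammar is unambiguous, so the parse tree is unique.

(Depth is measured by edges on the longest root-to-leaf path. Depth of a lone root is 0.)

4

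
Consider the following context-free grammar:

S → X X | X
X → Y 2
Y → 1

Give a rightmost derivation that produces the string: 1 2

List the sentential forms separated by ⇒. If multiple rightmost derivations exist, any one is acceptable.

S ⇒ X ⇒ Y 2 ⇒ 1 2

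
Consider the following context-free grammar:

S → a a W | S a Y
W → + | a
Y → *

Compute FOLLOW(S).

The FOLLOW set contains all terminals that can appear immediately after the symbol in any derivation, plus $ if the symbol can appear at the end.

We compute FOLLOW(S) using the standard algorithm.
FOLLOW(S) starts with {$}.
FIRST(S) = {a}
FIRST(W) = {+, a}
FIRST(Y) = {*}
FOLLOW(S) = {$, a}
FOLLOW(W) = {$, a}
FOLLOW(Y) = {$, a}
Therefore, FOLLOW(S) = {$, a}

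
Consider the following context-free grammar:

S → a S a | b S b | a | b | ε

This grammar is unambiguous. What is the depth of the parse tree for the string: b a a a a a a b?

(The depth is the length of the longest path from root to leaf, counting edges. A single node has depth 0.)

5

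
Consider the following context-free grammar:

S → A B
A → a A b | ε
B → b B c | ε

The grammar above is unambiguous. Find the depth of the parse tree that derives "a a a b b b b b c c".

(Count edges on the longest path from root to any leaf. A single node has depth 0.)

5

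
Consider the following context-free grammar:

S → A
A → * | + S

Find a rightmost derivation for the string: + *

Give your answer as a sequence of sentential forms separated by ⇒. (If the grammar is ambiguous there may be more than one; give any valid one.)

S ⇒ A ⇒ + S ⇒ + A ⇒ + *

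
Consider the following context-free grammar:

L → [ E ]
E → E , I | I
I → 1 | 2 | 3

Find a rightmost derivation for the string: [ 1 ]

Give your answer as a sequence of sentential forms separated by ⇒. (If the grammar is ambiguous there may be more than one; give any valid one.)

L ⇒ [ E ] ⇒ [ I ] ⇒ [ 1 ]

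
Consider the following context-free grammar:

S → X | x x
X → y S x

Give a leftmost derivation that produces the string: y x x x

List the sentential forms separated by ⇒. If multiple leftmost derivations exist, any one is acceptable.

S ⇒ X ⇒ y S x ⇒ y x x x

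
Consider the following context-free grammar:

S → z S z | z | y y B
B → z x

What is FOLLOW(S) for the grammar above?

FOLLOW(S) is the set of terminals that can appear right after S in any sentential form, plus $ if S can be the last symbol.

We compute FOLLOW(S) using the standard algorithm.
FOLLOW(S) starts with {$}.
FIRST(B) = {z}
FIRST(S) = {y, z}
FOLLOW(B) = {$, z}
FOLLOW(S) = {$, z}
Therefore, FOLLOW(S) = {$, z}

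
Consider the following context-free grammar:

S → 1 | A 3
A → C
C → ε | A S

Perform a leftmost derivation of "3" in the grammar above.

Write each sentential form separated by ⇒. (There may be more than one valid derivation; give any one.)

S ⇒ A 3 ⇒ C 3 ⇒ 3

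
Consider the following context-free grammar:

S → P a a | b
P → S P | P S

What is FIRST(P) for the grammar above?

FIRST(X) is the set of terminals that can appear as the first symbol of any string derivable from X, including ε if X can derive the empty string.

We compute FIRST(P) using the standard algorithm.
FIRST(P) = {b}
FIRST(S) = {b}
Therefore, FIRST(P) = {b}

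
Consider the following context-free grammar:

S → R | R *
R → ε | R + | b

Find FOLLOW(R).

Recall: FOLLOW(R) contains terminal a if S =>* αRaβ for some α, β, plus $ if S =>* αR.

We compute FOLLOW(R) using the standard algorithm.
FOLLOW(S) starts with {$}.
FIRST(R) = {+, b, ε}
FIRST(S) = {*, +, b, ε}
FOLLOW(R) = {$, *, +}
FOLLOW(S) = {$}
Therefore, FOLLOW(R) = {$, *, +}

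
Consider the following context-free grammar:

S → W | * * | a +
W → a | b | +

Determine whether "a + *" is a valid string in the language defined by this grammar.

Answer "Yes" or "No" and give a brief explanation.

No - no valid derivation exists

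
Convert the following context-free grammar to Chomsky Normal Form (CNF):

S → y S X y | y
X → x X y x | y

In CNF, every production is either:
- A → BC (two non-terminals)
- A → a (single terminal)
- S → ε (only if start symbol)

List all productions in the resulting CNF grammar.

TY → y; S → y; TX → x; X → y; S → TY X0; X0 → S X1; X1 → X TY; X → TX X2; X2 → X X3; X3 → TY TX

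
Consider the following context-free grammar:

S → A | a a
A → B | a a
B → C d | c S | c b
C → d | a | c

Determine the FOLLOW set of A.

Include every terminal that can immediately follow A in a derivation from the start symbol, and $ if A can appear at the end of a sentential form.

We compute FOLLOW(A) using the standard algorithm.
FOLLOW(S) starts with {$}.
FIRST(A) = {a, c, d}
FIRST(B) = {a, c, d}
FIRST(C) = {a, c, d}
FIRST(S) = {a, c, d}
FOLLOW(A) = {$}
FOLLOW(B) = {$}
FOLLOW(C) = {d}
FOLLOW(S) = {$}
Therefore, FOLLOW(A) = {$}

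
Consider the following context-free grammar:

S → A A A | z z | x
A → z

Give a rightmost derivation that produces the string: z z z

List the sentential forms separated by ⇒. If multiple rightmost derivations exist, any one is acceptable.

S ⇒ A A A ⇒ A A z ⇒ A z z ⇒ z z z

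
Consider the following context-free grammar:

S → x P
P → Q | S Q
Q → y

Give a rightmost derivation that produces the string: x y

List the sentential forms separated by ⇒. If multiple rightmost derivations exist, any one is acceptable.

S ⇒ x P ⇒ x Q ⇒ x y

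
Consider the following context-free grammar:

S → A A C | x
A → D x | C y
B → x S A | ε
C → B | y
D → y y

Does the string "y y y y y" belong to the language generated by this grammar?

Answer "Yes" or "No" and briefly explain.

Yes - a valid derivation exists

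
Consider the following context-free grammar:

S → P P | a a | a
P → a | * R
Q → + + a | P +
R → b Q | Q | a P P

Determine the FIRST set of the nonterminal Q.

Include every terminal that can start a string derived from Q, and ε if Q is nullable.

We compute FIRST(Q) using the standard algorithm.
FIRST(P) = {*, a}
FIRST(Q) = {*, +, a}
FIRST(R) = {*, +, a, b}
FIRST(S) = {*, a}
Therefore, FIRST(Q) = {*, +, a}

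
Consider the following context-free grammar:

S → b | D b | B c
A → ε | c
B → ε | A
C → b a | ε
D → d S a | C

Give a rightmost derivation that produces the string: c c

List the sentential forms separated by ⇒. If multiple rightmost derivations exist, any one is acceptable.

S ⇒ B c ⇒ A c ⇒ c c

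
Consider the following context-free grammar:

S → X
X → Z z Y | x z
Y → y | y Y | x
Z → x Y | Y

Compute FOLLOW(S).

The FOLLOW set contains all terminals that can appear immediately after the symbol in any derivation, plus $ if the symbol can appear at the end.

We compute FOLLOW(S) using the standard algorithm.
FOLLOW(S) starts with {$}.
FIRST(S) = {x, y}
FIRST(X) = {x, y}
FIRST(Y) = {x, y}
FIRST(Z) = {x, y}
FOLLOW(S) = {$}
FOLLOW(X) = {$}
FOLLOW(Y) = {$, z}
FOLLOW(Z) = {z}
Therefore, FOLLOW(S) = {$}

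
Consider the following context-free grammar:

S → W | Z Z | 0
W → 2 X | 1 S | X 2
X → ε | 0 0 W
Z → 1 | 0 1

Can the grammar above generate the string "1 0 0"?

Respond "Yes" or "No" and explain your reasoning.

No - no valid derivation exists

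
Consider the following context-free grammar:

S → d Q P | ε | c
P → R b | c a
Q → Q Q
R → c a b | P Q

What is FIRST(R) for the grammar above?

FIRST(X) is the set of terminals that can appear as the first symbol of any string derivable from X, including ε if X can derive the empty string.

We compute FIRST(R) using the standard algorithm.
FIRST(P) = {c}
FIRST(Q) = {}
FIRST(R) = {c}
FIRST(S) = {c, d, ε}
Therefore, FIRST(R) = {c}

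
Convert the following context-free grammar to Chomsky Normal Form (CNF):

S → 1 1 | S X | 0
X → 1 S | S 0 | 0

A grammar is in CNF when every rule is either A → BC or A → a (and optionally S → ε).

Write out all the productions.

T1 → 1; S → 0; T0 → 0; X → 0; S → T1 T1; S → S X; X → T1 S; X → S T0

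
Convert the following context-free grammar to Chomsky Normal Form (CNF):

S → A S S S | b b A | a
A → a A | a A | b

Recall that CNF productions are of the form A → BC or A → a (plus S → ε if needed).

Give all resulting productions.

TB → b; S → a; TA → a; A → b; S → A X0; X0 → S X1; X1 → S S; S → TB X2; X2 → TB A; A → TA A; A → TA A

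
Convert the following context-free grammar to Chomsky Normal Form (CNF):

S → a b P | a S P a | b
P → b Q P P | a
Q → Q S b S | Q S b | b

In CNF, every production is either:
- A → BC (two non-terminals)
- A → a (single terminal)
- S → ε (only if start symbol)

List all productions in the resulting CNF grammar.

TA → a; TB → b; S → b; P → a; Q → b; S → TA X0; X0 → TB P; S → TA X1; X1 → S X2; X2 → P TA; P → TB X3; X3 → Q X4; X4 → P P; Q → Q X5; X5 → S X6; X6 → TB S; Q → Q X7; X7 → S TB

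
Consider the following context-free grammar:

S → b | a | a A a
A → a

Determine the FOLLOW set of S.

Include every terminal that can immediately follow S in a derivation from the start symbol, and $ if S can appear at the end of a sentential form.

We compute FOLLOW(S) using the standard algorithm.
FOLLOW(S) starts with {$}.
FIRST(A) = {a}
FIRST(S) = {a, b}
FOLLOW(A) = {a}
FOLLOW(S) = {$}
Therefore, FOLLOW(S) = {$}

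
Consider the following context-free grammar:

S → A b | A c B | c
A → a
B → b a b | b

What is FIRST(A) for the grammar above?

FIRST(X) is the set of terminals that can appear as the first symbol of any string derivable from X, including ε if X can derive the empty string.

We compute FIRST(A) using the standard algorithm.
FIRST(A) = {a}
FIRST(B) = {b}
FIRST(S) = {a, c}
Therefore, FIRST(A) = {a}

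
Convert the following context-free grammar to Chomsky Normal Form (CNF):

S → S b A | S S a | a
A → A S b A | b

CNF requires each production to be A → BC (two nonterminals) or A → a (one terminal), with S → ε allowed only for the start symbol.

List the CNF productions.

TB → b; TA → a; S → a; A → b; S → S X0; X0 → TB A; S → S X1; X1 → S TA; A → A X2; X2 → S X3; X3 → TB A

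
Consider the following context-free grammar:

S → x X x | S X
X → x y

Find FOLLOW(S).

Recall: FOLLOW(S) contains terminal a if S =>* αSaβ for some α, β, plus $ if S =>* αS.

We compute FOLLOW(S) using the standard algorithm.
FOLLOW(S) starts with {$}.
FIRST(S) = {x}
FIRST(X) = {x}
FOLLOW(S) = {$, x}
FOLLOW(X) = {$, x}
Therefore, FOLLOW(S) = {$, x}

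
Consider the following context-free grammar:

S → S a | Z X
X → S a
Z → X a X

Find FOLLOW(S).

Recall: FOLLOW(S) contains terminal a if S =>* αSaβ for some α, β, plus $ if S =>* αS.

We compute FOLLOW(S) using the standard algorithm.
FOLLOW(S) starts with {$}.
FIRST(S) = {}
FIRST(X) = {}
FIRST(Z) = {}
FOLLOW(S) = {$, a}
FOLLOW(X) = {$, a}
FOLLOW(Z) = {}
Therefore, FOLLOW(S) = {$, a}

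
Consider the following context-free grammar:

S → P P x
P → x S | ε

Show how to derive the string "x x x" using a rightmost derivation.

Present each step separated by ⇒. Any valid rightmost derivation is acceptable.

S ⇒ P P x ⇒ P x S x ⇒ P x P P x x ⇒ P x P x x ⇒ P x x x ⇒ x x x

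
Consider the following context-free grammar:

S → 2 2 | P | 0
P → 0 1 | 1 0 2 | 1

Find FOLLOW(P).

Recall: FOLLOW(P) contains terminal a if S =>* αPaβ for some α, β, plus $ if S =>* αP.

We compute FOLLOW(P) using the standard algorithm.
FOLLOW(S) starts with {$}.
FIRST(P) = {0, 1}
FIRST(S) = {0, 1, 2}
FOLLOW(P) = {$}
FOLLOW(S) = {$}
Therefore, FOLLOW(P) = {$}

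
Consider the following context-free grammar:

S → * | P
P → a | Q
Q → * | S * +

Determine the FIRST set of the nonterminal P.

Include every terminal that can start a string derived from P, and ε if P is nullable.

We compute FIRST(P) using the standard algorithm.
FIRST(P) = {*, a}
FIRST(Q) = {*, a}
FIRST(S) = {*, a}
Therefore, FIRST(P) = {*, a}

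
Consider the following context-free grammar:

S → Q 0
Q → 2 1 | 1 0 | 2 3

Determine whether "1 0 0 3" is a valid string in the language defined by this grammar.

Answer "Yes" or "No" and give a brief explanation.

No - no valid derivation exists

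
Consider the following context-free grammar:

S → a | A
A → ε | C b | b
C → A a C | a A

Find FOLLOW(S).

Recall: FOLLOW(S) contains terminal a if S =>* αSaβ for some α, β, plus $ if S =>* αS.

We compute FOLLOW(S) using the standard algorithm.
FOLLOW(S) starts with {$}.
FIRST(A) = {a, b, ε}
FIRST(C) = {a, b}
FIRST(S) = {a, b, ε}
FOLLOW(A) = {$, a, b}
FOLLOW(C) = {b}
FOLLOW(S) = {$}
Therefore, FOLLOW(S) = {$}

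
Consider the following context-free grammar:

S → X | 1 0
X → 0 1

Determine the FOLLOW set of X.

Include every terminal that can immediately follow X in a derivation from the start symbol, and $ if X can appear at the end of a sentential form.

We compute FOLLOW(X) using the standard algorithm.
FOLLOW(S) starts with {$}.
FIRST(S) = {0, 1}
FIRST(X) = {0}
FOLLOW(S) = {$}
FOLLOW(X) = {$}
Therefore, FOLLOW(X) = {$}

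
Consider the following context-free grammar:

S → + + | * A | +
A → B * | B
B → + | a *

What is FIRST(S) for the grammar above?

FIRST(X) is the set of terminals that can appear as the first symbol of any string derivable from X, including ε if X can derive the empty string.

We compute FIRST(S) using the standard algorithm.
FIRST(A) = {+, a}
FIRST(B) = {+, a}
FIRST(S) = {*, +}
Therefore, FIRST(S) = {*, +}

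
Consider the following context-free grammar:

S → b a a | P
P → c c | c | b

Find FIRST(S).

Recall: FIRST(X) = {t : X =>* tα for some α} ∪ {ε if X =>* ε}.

We compute FIRST(S) using the standard algorithm.
FIRST(P) = {b, c}
FIRST(S) = {b, c}
Therefore, FIRST(S) = {b, c}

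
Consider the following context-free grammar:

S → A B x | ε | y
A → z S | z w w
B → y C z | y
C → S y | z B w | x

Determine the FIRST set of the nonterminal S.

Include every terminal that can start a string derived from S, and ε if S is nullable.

We compute FIRST(S) using the standard algorithm.
FIRST(A) = {z}
FIRST(B) = {y}
FIRST(C) = {x, y, z}
FIRST(S) = {y, z, ε}
Therefore, FIRST(S) = {y, z, ε}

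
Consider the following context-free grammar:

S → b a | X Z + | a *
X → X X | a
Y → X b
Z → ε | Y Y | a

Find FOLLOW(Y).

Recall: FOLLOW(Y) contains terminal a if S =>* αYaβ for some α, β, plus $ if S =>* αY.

We compute FOLLOW(Y) using the standard algorithm.
FOLLOW(S) starts with {$}.
FIRST(S) = {a, b}
FIRST(X) = {a}
FIRST(Y) = {a}
FIRST(Z) = {a, ε}
FOLLOW(S) = {$}
FOLLOW(X) = {+, a, b}
FOLLOW(Y) = {+, a}
FOLLOW(Z) = {+}
Therefore, FOLLOW(Y) = {+, a}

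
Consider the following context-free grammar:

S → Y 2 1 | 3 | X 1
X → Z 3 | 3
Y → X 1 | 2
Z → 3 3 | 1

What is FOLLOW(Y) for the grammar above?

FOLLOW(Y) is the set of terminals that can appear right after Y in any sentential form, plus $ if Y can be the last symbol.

We compute FOLLOW(Y) using the standard algorithm.
FOLLOW(S) starts with {$}.
FIRST(S) = {1, 2, 3}
FIRST(X) = {1, 3}
FIRST(Y) = {1, 2, 3}
FIRST(Z) = {1, 3}
FOLLOW(S) = {$}
FOLLOW(X) = {1}
FOLLOW(Y) = {2}
FOLLOW(Z) = {3}
Therefore, FOLLOW(Y) = {2}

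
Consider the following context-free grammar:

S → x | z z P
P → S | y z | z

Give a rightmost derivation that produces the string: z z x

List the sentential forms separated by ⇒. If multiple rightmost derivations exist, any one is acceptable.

S ⇒ z z P ⇒ z z S ⇒ z z x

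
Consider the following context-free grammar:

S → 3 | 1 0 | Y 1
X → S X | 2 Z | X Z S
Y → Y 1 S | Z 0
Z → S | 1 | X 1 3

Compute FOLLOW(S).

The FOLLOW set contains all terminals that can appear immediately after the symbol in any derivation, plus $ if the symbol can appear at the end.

We compute FOLLOW(S) using the standard algorithm.
FOLLOW(S) starts with {$}.
FIRST(S) = {1, 2, 3}
FIRST(X) = {1, 2, 3}
FIRST(Y) = {1, 2, 3}
FIRST(Z) = {1, 2, 3}
FOLLOW(S) = {$, 0, 1, 2, 3}
FOLLOW(X) = {1, 2, 3}
FOLLOW(Y) = {1}
FOLLOW(Z) = {0, 1, 2, 3}
Therefore, FOLLOW(S) = {$, 0, 1, 2, 3}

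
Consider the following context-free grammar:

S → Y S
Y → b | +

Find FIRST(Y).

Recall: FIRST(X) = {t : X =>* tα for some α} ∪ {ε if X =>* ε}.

We compute FIRST(Y) using the standard algorithm.
FIRST(S) = {+, b}
FIRST(Y) = {+, b}
Therefore, FIRST(Y) = {+, b}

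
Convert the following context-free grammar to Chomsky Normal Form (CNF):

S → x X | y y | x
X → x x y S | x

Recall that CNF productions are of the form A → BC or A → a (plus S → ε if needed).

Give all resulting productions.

TX → x; TY → y; S → x; X → x; S → TX X; S → TY TY; X → TX X0; X0 → TX X1; X1 → TY S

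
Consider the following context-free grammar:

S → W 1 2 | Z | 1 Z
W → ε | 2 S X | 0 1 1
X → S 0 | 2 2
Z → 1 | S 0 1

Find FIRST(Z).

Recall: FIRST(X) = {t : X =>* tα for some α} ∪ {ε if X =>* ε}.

We compute FIRST(Z) using the standard algorithm.
FIRST(S) = {0, 1, 2}
FIRST(W) = {0, 2, ε}
FIRST(X) = {0, 1, 2}
FIRST(Z) = {0, 1, 2}
Therefore, FIRST(Z) = {0, 1, 2}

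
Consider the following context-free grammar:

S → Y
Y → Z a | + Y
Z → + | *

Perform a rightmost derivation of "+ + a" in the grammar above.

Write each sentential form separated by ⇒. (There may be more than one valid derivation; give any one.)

S ⇒ Y ⇒ + Y ⇒ + Z a ⇒ + + a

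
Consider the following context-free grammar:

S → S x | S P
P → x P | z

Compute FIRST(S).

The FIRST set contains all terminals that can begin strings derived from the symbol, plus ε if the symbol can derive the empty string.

We compute FIRST(S) using the standard algorithm.
FIRST(P) = {x, z}
FIRST(S) = {}
Therefore, FIRST(S) = {}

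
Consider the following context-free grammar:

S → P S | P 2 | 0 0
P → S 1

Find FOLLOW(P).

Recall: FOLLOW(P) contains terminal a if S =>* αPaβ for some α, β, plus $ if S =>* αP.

We compute FOLLOW(P) using the standard algorithm.
FOLLOW(S) starts with {$}.
FIRST(P) = {0}
FIRST(S) = {0}
FOLLOW(P) = {0, 2}
FOLLOW(S) = {$, 1}
Therefore, FOLLOW(P) = {0, 2}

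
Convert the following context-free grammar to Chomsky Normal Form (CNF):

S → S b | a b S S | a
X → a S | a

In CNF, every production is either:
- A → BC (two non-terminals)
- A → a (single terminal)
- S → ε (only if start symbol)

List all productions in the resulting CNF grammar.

TB → b; TA → a; S → a; X → a; S → S TB; S → TA X0; X0 → TB X1; X1 → S S; X → TA S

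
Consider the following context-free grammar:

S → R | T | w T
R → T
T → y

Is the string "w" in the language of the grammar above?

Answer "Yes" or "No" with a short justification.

No - no valid derivation exists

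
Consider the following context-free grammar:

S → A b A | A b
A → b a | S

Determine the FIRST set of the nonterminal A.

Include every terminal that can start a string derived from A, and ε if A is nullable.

We compute FIRST(A) using the standard algorithm.
FIRST(A) = {b}
FIRST(S) = {b}
Therefore, FIRST(A) = {b}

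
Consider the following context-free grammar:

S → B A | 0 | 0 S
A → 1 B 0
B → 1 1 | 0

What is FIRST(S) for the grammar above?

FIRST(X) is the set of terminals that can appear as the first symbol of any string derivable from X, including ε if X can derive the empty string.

We compute FIRST(S) using the standard algorithm.
FIRST(A) = {1}
FIRST(B) = {0, 1}
FIRST(S) = {0, 1}
Therefore, FIRST(S) = {0, 1}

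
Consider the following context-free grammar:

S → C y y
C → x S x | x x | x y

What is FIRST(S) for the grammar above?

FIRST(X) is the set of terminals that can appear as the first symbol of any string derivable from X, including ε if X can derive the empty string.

We compute FIRST(S) using the standard algorithm.
FIRST(C) = {x}
FIRST(S) = {x}
Therefore, FIRST(S) = {x}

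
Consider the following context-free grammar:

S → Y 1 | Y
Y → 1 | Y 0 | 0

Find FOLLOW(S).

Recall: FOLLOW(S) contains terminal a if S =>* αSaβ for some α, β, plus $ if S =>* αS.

We compute FOLLOW(S) using the standard algorithm.
FOLLOW(S) starts with {$}.
FIRST(S) = {0, 1}
FIRST(Y) = {0, 1}
FOLLOW(S) = {$}
FOLLOW(Y) = {$, 0, 1}
Therefore, FOLLOW(S) = {$}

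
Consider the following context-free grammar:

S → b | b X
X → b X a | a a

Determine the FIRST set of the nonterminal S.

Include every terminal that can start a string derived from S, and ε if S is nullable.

We compute FIRST(S) using the standard algorithm.
FIRST(S) = {b}
FIRST(X) = {a, b}
Therefore, FIRST(S) = {b}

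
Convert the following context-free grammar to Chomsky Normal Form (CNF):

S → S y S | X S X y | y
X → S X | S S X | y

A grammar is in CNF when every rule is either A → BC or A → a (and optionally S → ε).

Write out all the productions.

TY → y; S → y; X → y; S → S X0; X0 → TY S; S → X X1; X1 → S X2; X2 → X TY; X → S X; X → S X3; X3 → S X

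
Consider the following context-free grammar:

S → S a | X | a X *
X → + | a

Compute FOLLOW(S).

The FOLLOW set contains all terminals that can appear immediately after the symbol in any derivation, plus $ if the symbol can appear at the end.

We compute FOLLOW(S) using the standard algorithm.
FOLLOW(S) starts with {$}.
FIRST(S) = {+, a}
FIRST(X) = {+, a}
FOLLOW(S) = {$, a}
FOLLOW(X) = {$, *, a}
Therefore, FOLLOW(S) = {$, a}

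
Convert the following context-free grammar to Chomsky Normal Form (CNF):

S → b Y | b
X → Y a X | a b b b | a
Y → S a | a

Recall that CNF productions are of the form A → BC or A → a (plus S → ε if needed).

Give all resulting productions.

TB → b; S → b; TA → a; X → a; Y → a; S → TB Y; X → Y X0; X0 → TA X; X → TA X1; X1 → TB X2; X2 → TB TB; Y → S TA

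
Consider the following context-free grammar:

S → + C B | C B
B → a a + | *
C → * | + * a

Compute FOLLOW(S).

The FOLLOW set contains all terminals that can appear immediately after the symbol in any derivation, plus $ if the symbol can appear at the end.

We compute FOLLOW(S) using the standard algorithm.
FOLLOW(S) starts with {$}.
FIRST(B) = {*, a}
FIRST(C) = {*, +}
FIRST(S) = {*, +}
FOLLOW(B) = {$}
FOLLOW(C) = {*, a}
FOLLOW(S) = {$}
Therefore, FOLLOW(S) = {$}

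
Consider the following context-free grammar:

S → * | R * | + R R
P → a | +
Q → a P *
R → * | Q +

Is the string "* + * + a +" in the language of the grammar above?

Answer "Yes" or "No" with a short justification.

No - no valid derivation exists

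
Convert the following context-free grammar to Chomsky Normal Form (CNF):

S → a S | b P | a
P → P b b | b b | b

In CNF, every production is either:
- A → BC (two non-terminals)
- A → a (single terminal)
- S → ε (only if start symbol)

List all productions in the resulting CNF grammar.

TA → a; TB → b; S → a; P → b; S → TA S; S → TB P; P → P X0; X0 → TB TB; P → TB TB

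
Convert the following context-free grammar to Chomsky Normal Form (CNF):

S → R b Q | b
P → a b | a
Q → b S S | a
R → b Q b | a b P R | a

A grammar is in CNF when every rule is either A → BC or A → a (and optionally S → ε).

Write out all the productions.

TB → b; S → b; TA → a; P → a; Q → a; R → a; S → R X0; X0 → TB Q; P → TA TB; Q → TB X1; X1 → S S; R → TB X2; X2 → Q TB; R → TA X3; X3 → TB X4; X4 → P R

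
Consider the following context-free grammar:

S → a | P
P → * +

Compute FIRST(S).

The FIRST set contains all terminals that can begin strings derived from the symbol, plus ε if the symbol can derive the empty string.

We compute FIRST(S) using the standard algorithm.
FIRST(P) = {*}
FIRST(S) = {*, a}
Therefore, FIRST(S) = {*, a}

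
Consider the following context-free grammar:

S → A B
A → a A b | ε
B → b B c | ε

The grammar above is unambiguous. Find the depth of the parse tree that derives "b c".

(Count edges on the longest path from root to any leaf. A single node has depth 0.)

3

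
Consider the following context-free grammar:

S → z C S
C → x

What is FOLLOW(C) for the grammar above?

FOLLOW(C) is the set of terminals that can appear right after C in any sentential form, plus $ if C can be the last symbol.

We compute FOLLOW(C) using the standard algorithm.
FOLLOW(S) starts with {$}.
FIRST(C) = {x}
FIRST(S) = {z}
FOLLOW(C) = {z}
FOLLOW(S) = {$}
Therefore, FOLLOW(C) = {z}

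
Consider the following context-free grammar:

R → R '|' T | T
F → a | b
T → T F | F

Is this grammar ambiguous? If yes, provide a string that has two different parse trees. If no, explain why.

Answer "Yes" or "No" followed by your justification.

No - the grammar is unambiguous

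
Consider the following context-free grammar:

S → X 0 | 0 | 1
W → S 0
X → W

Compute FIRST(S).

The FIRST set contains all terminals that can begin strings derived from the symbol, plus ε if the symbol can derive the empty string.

We compute FIRST(S) using the standard algorithm.
FIRST(S) = {0, 1}
FIRST(W) = {0, 1}
FIRST(X) = {0, 1}
Therefore, FIRST(S) = {0, 1}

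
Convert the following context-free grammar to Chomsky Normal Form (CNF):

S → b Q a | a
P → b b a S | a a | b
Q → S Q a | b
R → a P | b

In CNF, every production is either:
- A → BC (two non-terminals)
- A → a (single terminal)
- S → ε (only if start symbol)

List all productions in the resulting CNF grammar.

TB → b; TA → a; S → a; P → b; Q → b; R → b; S → TB X0; X0 → Q TA; P → TB X1; X1 → TB X2; X2 → TA S; P → TA TA; Q → S X3; X3 → Q TA; R → TA P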